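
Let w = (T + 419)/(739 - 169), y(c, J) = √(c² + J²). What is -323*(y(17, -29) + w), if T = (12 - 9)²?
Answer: -3638/15 - 323*√1130 ≈ -11100.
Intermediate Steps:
y(c, J) = √(J² + c²)
T = 9 (T = 3² = 9)
w = 214/285 (w = (9 + 419)/(739 - 169) = 428/570 = 428*(1/570) = 214/285 ≈ 0.75088)
-323*(y(17, -29) + w) = -323*(√((-29)² + 17²) + 214/285) = -323*(√(841 + 289) + 214/285) = -323*(√1130 + 214/285) = -323*(214/285 + √1130) = -3638/15 - 323*√1130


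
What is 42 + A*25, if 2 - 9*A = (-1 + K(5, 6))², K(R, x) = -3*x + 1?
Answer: -7672/9 ≈ -852.44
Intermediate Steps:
K(R, x) = 1 - 3*x
A = -322/9 (A = 2/9 - (-1 + (1 - 3*6))²/9 = 2/9 - (-1 + (1 - 18))²/9 = 2/9 - (-1 - 17)²/9 = 2/9 - ⅑*(-18)² = 2/9 - ⅑*324 = 2/9 - 36 = -322/9 ≈ -35.778)
42 + A*25 = 42 - 322/9*25 = 42 - 8050/9 = -7672/9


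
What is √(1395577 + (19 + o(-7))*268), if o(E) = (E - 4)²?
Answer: 3*√159233 ≈ 1197.1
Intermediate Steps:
o(E) = (-4 + E)²
√(1395577 + (19 + o(-7))*268) = √(1395577 + (19 + (-4 - 7)²)*268) = √(1395577 + (19 + (-11)²)*268) = √(1395577 + (19 + 121)*268) = √(1395577 + 140*268) = √(1395577 + 37520) = √1433097 = 3*√159233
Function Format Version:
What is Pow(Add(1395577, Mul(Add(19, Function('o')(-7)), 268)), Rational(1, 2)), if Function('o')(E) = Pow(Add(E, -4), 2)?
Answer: Mul(3, Pow(159233, Rational(1, 2))) ≈ 1197.1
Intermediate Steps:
Function('o')(E) = Pow(Add(-4, E), 2)
Pow(Add(1395577, Mul(Add(19, Function('o')(-7)), 268)), Rational(1, 2)) = Pow(Add(1395577, Mul(Add(19, Pow(Add(-4, -7), 2)), 268)), Rational(1, 2)) = Pow(Add(1395577, Mul(Add(19, Pow(-11, 2)), 268)), Rational(1, 2)) = Pow(Add(1395577, Mul(Add(19, 121), 268)), Rational(1, 2)) = Pow(Add(1395577, Mul(140, 268)), Rational(1, 2)) = Pow(Add(1395577, 37520), Rational(1, 2)) = Pow(1433097, Rational(1, 2)) = Mul(3, Pow(159233, Rational(1, 2)))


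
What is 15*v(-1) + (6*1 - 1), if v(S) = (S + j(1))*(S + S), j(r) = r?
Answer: 5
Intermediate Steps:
v(S) = 2*S*(1 + S) (v(S) = (S + 1)*(S + S) = (1 + S)*(2*S) = 2*S*(1 + S))
15*v(-1) + (6*1 - 1) = 15*(2*(-1)*(1 - 1)) + (6*1 - 1) = 15*(2*(-1)*0) + (6 - 1) = 15*0 + 5 = 0 + 5 = 5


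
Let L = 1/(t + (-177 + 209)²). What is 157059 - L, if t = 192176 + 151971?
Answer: 54212212088/345171 ≈ 1.5706e+5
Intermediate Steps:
t = 344147
L = 1/345171 (L = 1/(344147 + (-177 + 209)²) = 1/(344147 + 32²) = 1/(344147 + 1024) = 1/345171 ≈ 2.8971e-6)
157059 - L = 157059 - 1*1/345171 = 157059 - 1/345171 = 54212212088/345171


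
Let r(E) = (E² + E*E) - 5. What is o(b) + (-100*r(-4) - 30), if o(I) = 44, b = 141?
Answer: -2686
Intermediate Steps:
r(E) = -5 + 2*E² (r(E) = (E² + E²) - 5 = 2*E² - 5 = -5 + 2*E²)
o(b) + (-100*r(-4) - 30) = 44 + (-100*(-5 + 2*(-4)²) - 30) = 44 + (-100*(-5 + 2*16) - 30) = 44 + (-100*(-5 + 32) - 30) = 44 + (-100*27 - 30) = 44 + (-2700 - 30) = 44 - 2730 = -2686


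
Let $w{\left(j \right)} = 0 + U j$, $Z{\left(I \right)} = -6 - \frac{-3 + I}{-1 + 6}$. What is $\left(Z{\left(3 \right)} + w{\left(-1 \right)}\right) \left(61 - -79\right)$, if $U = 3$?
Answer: $-1260$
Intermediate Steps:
$Z{\left(I \right)} = - \frac{27}{5} - \frac{I}{5}$ ($Z{\left(I \right)} = -6 - \frac{-3 + I}{5} = -6 - \left(-3 + I\right) \frac{1}{5} = -6 - \left(- \frac{3}{5} + \frac{I}{5}\right) = - \frac{27}{5} - \frac{I}{5}$)
$w{\left(j \right)} = 3 j$ ($w{\left(j \right)} = 0 + 3 j = 3 j$)
$\left(Z{\left(3 \right)} + w{\left(-1 \right)}\right) \left(61 - -79\right) = \left(\left(- \frac{27}{5} - \frac{3}{5}\right) + 3 \left(-1\right)\right) \left(61 - -79\right) = \left(\left(- \frac{27}{5} - \frac{3}{5}\right) - 3\right) \left(61 + 79\right) = \left(-6 - 3\right) 140 = \left(-9\right) 140 = -1260$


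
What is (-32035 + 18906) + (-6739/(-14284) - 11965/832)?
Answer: -39048529591/2971072 ≈ -13143.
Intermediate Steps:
(-32035 + 18906) + (-6739/(-14284) - 11965/832) = -13129 + (-6739*(-1/14284) - 11965*1/832) = -13129 + (6739/14284 - 11965/832) = -13129 - 41325303/2971072 = -39048529591/2971072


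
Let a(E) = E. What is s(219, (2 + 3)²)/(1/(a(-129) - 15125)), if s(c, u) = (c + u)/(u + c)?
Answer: -15254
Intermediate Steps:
s(c, u) = 1 (s(c, u) = (c + u)/(c + u) = 1)
s(219, (2 + 3)²)/(1/(a(-129) - 15125)) = 1/1/(-129 - 15125) = 1/1/(-15254) = 1/(-1/15254) = 1*(-15254) = -15254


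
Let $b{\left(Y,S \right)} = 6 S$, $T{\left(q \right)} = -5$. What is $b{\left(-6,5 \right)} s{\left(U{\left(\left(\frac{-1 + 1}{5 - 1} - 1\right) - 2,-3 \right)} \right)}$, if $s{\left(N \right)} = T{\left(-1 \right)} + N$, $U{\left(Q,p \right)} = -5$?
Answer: $-300$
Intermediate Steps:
$s{\left(N \right)} = -5 + N$
$b{\left(-6,5 \right)} s{\left(U{\left(\left(\frac{-1 + 1}{5 - 1} - 1\right) - 2,-3 \right)} \right)} = 6 \cdot 5 \left(-5 - 5\right) = 30 \left(-10\right) = -300$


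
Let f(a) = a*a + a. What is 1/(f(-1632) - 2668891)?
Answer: -1/7099 ≈ -0.00014086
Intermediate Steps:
f(a) = a + a² (f(a) = a² + a = a + a²)
1/(f(-1632) - 2668891) = 1/(-1632*(1 - 1632) - 2668891) = 1/(-1632*(-1631) - 2668891) = 1/(2661792 - 2668891) = 1/(-7099) = -1/7099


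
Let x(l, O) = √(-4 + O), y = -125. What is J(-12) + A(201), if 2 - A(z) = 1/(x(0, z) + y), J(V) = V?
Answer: -154155/15428 + √197/15428 ≈ -9.9910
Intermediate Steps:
A(z) = 2 - 1/(-125 + √(-4 + z)) (A(z) = 2 - 1/(√(-4 + z) - 125) = 2 - 1/(-125 + √(-4 + z)))
J(-12) + A(201) = -12 + (-251 + 2*√(-4 + 201))/(-125 + √(-4 + 201)) = -12 + (-251 + 2*√197)/(-125 + √197)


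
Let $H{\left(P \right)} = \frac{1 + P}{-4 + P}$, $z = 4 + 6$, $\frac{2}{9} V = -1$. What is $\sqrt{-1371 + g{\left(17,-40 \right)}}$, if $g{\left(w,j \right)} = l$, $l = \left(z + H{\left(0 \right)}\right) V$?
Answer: $\frac{7 i \sqrt{462}}{4} \approx 37.615 i$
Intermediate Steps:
$V = - \frac{9}{2}$ ($V = \frac{9}{2} \left(-1\right) = - \frac{9}{2} \approx -4.5$)
$z = 10$
$H{\left(P \right)} = \frac{1 + P}{-4 + P}$
$l = - \frac{351}{8}$ ($l = \left(10 + \frac{1 + 0}{-4 + 0}\right) \left(- \frac{9}{2}\right) = \left(10 + \frac{1}{-4} \cdot 1\right) \left(- \frac{9}{2}\right) = \left(10 - \frac{1}{4}\right) \left(- \frac{9}{2}\right) = \frac{39}{4} \left(- \frac{9}{2}\right) = - \frac{351}{8} \approx -43.875$)
$g{\left(w,j \right)} = - \frac{351}{8}$
$\sqrt{-1371 + g{\left(17,-40 \right)}} = \sqrt{-1371 - \frac{351}{8}} = \sqrt{- \frac{11319}{8}} = \frac{7 i \sqrt{462}}{4}$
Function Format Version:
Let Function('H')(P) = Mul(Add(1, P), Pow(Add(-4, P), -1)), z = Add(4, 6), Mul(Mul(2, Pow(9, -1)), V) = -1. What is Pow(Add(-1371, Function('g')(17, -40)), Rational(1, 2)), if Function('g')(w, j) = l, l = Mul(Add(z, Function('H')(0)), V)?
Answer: Mul(Rational(7, 4), I, Pow(462, Rational(1, 2))) ≈ Mul(37.615, I)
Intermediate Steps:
V = Rational(-9, 2) (V = Mul(Rational(9, 2), -1) = Rational(-9, 2) ≈ -4.5000)
z = 10
Function('H')(P) = Mul(Pow(Add(-4, P), -1), Add(1, P))
l = Rational(-351, 8) (l = Mul(Add(10, Mul(Pow(Add(-4, 0), -1), Add(1, 0))), Rational(-9, 2)) = Mul(Add(10, Mul(Pow(-4, -1), 1)), Rational(-9, 2)) = Mul(Add(10, Mul(Rational(-1, 4), 1)), Rational(-9, 2)) = Mul(Add(10, Rational(-1, 4)), Rational(-9, 2)) = Mul(Rational(39, 4), Rational(-9, 2)) = Rational(-351, 8) ≈ -43.875)
Function('g')(w, j) = Rational(-351, 8)
Pow(Add(-1371, Function('g')(17, -40)), Rational(1, 2)) = Pow(Add(-1371, Rational(-351, 8)), Rational(1, 2)) = Pow(Rational(-11319, 8), Rational(1, 2)) = Mul(Rational(7, 4), I, Pow(462, Rational(1, 2)))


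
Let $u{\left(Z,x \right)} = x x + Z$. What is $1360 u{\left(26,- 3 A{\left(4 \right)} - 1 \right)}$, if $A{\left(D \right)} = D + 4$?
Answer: $885360$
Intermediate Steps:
$A{\left(D \right)} = 4 + D$
$u{\left(Z,x \right)} = Z + x^{2}$ ($u{\left(Z,x \right)} = x^{2} + Z = Z + x^{2}$)
$1360 u{\left(26,- 3 A{\left(4 \right)} - 1 \right)} = 1360 \left(26 + \left(- 3 \left(4 + 4\right) - 1\right)^{2}\right) = 1360 \left(26 + \left(\left(-3\right) 8 - 1\right)^{2}\right) = 1360 \left(26 + \left(-24 - 1\right)^{2}\right) = 1360 \left(26 + \left(-25\right)^{2}\right) = 1360 \left(26 + 625\right) = 1360 \cdot 651 = 885360$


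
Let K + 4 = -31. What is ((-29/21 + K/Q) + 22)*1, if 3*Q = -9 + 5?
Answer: 3937/84 ≈ 46.869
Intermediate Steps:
Q = -4/3 (Q = (-9 + 5)/3 = (⅓)*(-4) = -4/3 ≈ -1.3333)
K = -35 (K = -4 - 31 = -35)
((-29/21 + K/Q) + 22)*1 = ((-29/21 - 35/(-4/3)) + 22)*1 = ((-29*1/21 - 35*(-¾)) + 22)*1 = ((-29/21 + 105/4) + 22)*1 = (2089/84 + 22)*1 = (3937/84)*1 = 3937/84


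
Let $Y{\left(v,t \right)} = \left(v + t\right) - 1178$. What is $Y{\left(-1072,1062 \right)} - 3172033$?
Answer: $-3173221$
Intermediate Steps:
$Y{\left(v,t \right)} = -1178 + t + v$ ($Y{\left(v,t \right)} = \left(t + v\right) - 1178 = -1178 + t + v$)
$Y{\left(-1072,1062 \right)} - 3172033 = \left(-1178 + 1062 - 1072\right) - 3172033 = -1188 - 3172033 = -3173221$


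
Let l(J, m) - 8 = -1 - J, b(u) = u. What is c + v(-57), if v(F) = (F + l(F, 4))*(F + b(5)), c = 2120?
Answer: 1756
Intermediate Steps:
l(J, m) = 7 - J (l(J, m) = 8 + (-1 - J) = 7 - J)
v(F) = 35 + 7*F (v(F) = (F + (7 - F))*(F + 5) = 7*(5 + F) = 35 + 7*F)
c + v(-57) = 2120 + (35 + 7*(-57)) = 2120 + (35 - 399) = 2120 - 364 = 1756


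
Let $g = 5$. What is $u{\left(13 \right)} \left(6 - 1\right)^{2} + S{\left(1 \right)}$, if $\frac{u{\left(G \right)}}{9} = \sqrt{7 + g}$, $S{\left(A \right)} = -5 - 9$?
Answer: $-14 + 450 \sqrt{3} \approx 765.42$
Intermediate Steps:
$S{\left(A \right)} = -14$
$u{\left(G \right)} = 18 \sqrt{3}$ ($u{\left(G \right)} = 9 \sqrt{7 + 5} = 9 \sqrt{12} = 9 \cdot 2 \sqrt{3} = 18 \sqrt{3}$)
$u{\left(13 \right)} \left(6 - 1\right)^{2} + S{\left(1 \right)} = 18 \sqrt{3} \left(6 - 1\right)^{2} - 14 = 18 \sqrt{3} \cdot 5^{2} - 14 = 18 \sqrt{3} \cdot 25 - 14 = 450 \sqrt{3} - 14 = -14 + 450 \sqrt{3}$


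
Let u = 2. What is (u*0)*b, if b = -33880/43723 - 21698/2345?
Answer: 0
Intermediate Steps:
b = -1028150254/102530435 (b = -33880*1/43723 - 21698*1/2345 = -33880/43723 - 21698/2345 = -1028150254/102530435 ≈ -10.028)
(u*0)*b = (2*0)*(-1028150254/102530435) = 0*(-1028150254/102530435) = 0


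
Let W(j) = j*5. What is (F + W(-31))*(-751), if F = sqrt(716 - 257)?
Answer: 116405 - 2253*sqrt(51) ≈ 1.0032e+5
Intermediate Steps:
F = 3*sqrt(51) (F = sqrt(459) = 3*sqrt(51) ≈ 21.424)
W(j) = 5*j
(F + W(-31))*(-751) = (3*sqrt(51) + 5*(-31))*(-751) = (3*sqrt(51) - 155)*(-751) = (-155 + 3*sqrt(51))*(-751) = 116405 - 2253*sqrt(51)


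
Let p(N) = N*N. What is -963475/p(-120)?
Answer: -38539/576 ≈ -66.908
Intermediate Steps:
p(N) = N²
-963475/p(-120) = -963475/((-120)²) = -963475/14400 = -963475*1/14400 = -38539/576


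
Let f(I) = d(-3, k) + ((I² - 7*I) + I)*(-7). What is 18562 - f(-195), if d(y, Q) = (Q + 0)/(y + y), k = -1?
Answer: 1757561/6 ≈ 2.9293e+5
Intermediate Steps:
d(y, Q) = Q/(2*y) (d(y, Q) = Q/((2*y)) = Q*(1/(2*y)) = Q/(2*y))
f(I) = ⅙ - 7*I² + 42*I (f(I) = (½)*(-1)/(-3) + ((I² - 7*I) + I)*(-7) = (½)*(-1)*(-⅓) + (I² - 6*I)*(-7) = ⅙ + (-7*I² + 42*I) = ⅙ - 7*I² + 42*I)
18562 - f(-195) = 18562 - (⅙ - 7*(-195)² + 42*(-195)) = 18562 - (⅙ - 7*38025 - 8190) = 18562 - (⅙ - 266175 - 8190) = 18562 - 1*(-1646189/6) = 18562 + 1646189/6 = 1757561/6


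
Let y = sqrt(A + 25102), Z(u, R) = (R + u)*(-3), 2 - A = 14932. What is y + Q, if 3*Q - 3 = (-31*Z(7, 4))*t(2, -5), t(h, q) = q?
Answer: -1704 + 2*sqrt(2543) ≈ -1603.1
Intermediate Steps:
A = -14930 (A = 2 - 1*14932 = 2 - 14932 = -14930)
Z(u, R) = -3*R - 3*u
y = 2*sqrt(2543) (y = sqrt(-14930 + 25102) = sqrt(10172) = 2*sqrt(2543) ≈ 100.86)
Q = -1704 (Q = 1 + (-31*(-3*4 - 3*7)*(-5))/3 = 1 + (-31*(-12 - 21)*(-5))/3 = 1 + (-31*(-33)*(-5))/3 = 1 + (1023*(-5))/3 = 1 + (1/3)*(-5115) = 1 - 1705 = -1704)
y + Q = 2*sqrt(2543) - 1704 = -1704 + 2*sqrt(2543)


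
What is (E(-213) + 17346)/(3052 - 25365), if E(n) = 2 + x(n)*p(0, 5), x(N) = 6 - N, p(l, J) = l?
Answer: -17348/22313 ≈ -0.77748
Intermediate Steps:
E(n) = 2 (E(n) = 2 + (6 - n)*0 = 2 + 0 = 2)
(E(-213) + 17346)/(3052 - 25365) = (2 + 17346)/(3052 - 25365) = 17348/(-22313) = 17348*(-1/22313) = -17348/22313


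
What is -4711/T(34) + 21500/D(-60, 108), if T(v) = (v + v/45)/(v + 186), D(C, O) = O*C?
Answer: -3778171225/126684 ≈ -29824.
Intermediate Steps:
D(C, O) = C*O
T(v) = 46*v/(45*(186 + v)) (T(v) = (v + v*(1/45))/(186 + v) = (v + v/45)/(186 + v) = (46*v/45)/(186 + v) = 46*v/(45*(186 + v)))
-4711/T(34) + 21500/D(-60, 108) = -4711/((46/45)*34/(186 + 34)) + 21500/((-60*108)) = -4711/((46/45)*34/220) + 21500/(-6480) = -4711/((46/45)*34*(1/220)) + 21500*(-1/6480) = -4711/391/2475 - 1075/324 = -4711*2475/391 - 1075/324 = -11659725/391 - 1075/324 = -3778171225/126684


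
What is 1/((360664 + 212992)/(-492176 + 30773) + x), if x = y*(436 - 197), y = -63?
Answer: -461403/6947918627 ≈ -6.6409e-5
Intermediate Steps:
x = -15057 (x = -63*(436 - 197) = -63*239 = -15057)
1/((360664 + 212992)/(-492176 + 30773) + x) = 1/((360664 + 212992)/(-492176 + 30773) - 15057) = 1/(573656/(-461403) - 15057) = 1/(573656*(-1/461403) - 15057) = 1/(-573656/461403 - 15057) = 1/(-6947918627/461403) = -461403/6947918627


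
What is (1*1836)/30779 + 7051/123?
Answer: 217248557/3785817 ≈ 57.385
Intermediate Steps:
(1*1836)/30779 + 7051/123 = 1836*(1/30779) + 7051*(1/123) = 1836/30779 + 7051/123 = 217248557/3785817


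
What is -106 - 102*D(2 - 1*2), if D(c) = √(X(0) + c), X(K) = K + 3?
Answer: -106 - 102*√3 ≈ -282.67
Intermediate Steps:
X(K) = 3 + K
D(c) = √(3 + c) (D(c) = √((3 + 0) + c) = √(3 + c))
-106 - 102*D(2 - 1*2) = -106 - 102*√(3 + (2 - 1*2)) = -106 - 102*√(3 + (2 - 2)) = -106 - 102*√(3 + 0) = -106 - 102*√3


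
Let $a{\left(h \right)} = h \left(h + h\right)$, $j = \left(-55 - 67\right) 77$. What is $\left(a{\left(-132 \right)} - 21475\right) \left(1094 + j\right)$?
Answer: $-110995900$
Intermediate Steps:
$j = -9394$ ($j = \left(-122\right) 77 = -9394$)
$a{\left(h \right)} = 2 h^{2}$ ($a{\left(h \right)} = h 2 h = 2 h^{2}$)
$\left(a{\left(-132 \right)} - 21475\right) \left(1094 + j\right) = \left(2 \left(-132\right)^{2} - 21475\right) \left(1094 - 9394\right) = \left(2 \cdot 17424 - 21475\right) \left(-8300\right) = \left(34848 - 21475\right) \left(-8300\right) = 13373 \left(-8300\right) = -110995900$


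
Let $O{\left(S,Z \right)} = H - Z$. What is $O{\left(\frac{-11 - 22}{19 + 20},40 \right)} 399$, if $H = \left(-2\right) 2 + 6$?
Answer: $-15162$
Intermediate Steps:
$H = 2$ ($H = -4 + 6 = 2$)
$O{\left(S,Z \right)} = 2 - Z$
$O{\left(\frac{-11 - 22}{19 + 20},40 \right)} 399 = \left(2 - 40\right) 399 = \left(-38\right) 399 = -15162$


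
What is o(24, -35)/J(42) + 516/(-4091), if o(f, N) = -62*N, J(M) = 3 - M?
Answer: -8897594/159549 ≈ -55.767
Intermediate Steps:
o(24, -35)/J(42) + 516/(-4091) = (-62*(-35))/(3 - 1*42) + 516/(-4091) = 2170/(3 - 42) + 516*(-1/4091) = 2170/(-39) - 516/4091 = 2170*(-1/39) - 516/4091 = -2170/39 - 516/4091 = -8897594/159549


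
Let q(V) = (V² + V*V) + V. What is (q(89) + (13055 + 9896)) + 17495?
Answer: 56377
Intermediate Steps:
q(V) = V + 2*V² (q(V) = (V² + V²) + V = 2*V² + V = V + 2*V²)
(q(89) + (13055 + 9896)) + 17495 = (89*(1 + 2*89) + (13055 + 9896)) + 17495 = (89*(1 + 178) + 22951) + 17495 = (89*179 + 22951) + 17495 = (15931 + 22951) + 17495 = 38882 + 17495 = 56377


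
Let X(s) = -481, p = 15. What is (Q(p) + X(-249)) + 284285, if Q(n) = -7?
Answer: 283797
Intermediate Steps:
(Q(p) + X(-249)) + 284285 = (-7 - 481) + 284285 = -488 + 284285 = 283797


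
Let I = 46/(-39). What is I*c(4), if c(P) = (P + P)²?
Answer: -2944/39 ≈ -75.487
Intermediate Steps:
c(P) = 4*P² (c(P) = (2*P)² = 4*P²)
I = -46/39 (I = 46*(-1/39) = -46/39 ≈ -1.1795)
I*c(4) = -184*4²/39 = -184*16/39 = -46/39*64 = -2944/39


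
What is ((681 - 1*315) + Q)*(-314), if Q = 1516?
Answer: -590948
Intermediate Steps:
((681 - 1*315) + Q)*(-314) = ((681 - 1*315) + 1516)*(-314) = ((681 - 315) + 1516)*(-314) = (366 + 1516)*(-314) = 1882*(-314) = -590948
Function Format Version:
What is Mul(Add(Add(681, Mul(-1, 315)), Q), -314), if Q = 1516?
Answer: -590948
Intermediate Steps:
Mul(Add(Add(681, Mul(-1, 315)), Q), -314) = Mul(Add(Add(681, Mul(-1, 315)), 1516), -314) = Mul(Add(Add(681, -315), 1516), -314) = Mul(Add(366, 1516), -314) = Mul(1882, -314) = -590948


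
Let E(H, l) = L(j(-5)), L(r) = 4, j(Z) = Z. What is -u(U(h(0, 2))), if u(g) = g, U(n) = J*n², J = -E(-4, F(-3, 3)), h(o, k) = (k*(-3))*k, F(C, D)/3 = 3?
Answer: 576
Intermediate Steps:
F(C, D) = 9 (F(C, D) = 3*3 = 9)
E(H, l) = 4
h(o, k) = -3*k² (h(o, k) = (-3*k)*k = -3*k²)
J = -4 (J = -1*4 = -4)
U(n) = -4*n²
-u(U(h(0, 2))) = -(-4)*(-3*2²)² = -(-4)*(-3*4)² = -(-4)*(-12)² = -(-4)*144 = -1*(-576) = 576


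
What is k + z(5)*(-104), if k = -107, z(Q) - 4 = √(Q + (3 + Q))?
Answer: -523 - 104*√13 ≈ -897.98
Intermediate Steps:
z(Q) = 4 + √(3 + 2*Q) (z(Q) = 4 + √(Q + (3 + Q)) = 4 + √(3 + 2*Q))
k + z(5)*(-104) = -107 + (4 + √(3 + 2*5))*(-104) = -107 + (4 + √(3 + 10))*(-104) = -107 + (4 + √13)*(-104) = -107 + (-416 - 104*√13) = -523 - 104*√13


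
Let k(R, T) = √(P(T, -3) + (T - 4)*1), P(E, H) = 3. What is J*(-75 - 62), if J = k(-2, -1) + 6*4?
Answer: -3288 - 137*I*√2 ≈ -3288.0 - 193.75*I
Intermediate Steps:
k(R, T) = √(-1 + T) (k(R, T) = √(3 + (T - 4)*1) = √(3 + (-4 + T)*1) = √(3 + (-4 + T)) = √(-1 + T))
J = 24 + I*√2 (J = √(-1 - 1) + 6*4 = √(-2) + 24 = I*√2 + 24 = 24 + I*√2 ≈ 24.0 + 1.4142*I)
J*(-75 - 62) = (24 + I*√2)*(-75 - 62) = (24 + I*√2)*(-137) = -3288 - 137*I*√2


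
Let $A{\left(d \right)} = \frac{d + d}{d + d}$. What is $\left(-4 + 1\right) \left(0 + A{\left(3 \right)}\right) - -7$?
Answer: $4$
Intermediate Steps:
$A{\left(d \right)} = 1$ ($A{\left(d \right)} = \frac{2 d}{2 d} = 2 d \frac{1}{2 d} = 1$)
$\left(-4 + 1\right) \left(0 + A{\left(3 \right)}\right) - -7 = \left(-4 + 1\right) \left(0 + 1\right) - -7 = \left(-3\right) 1 + 7 = -3 + 7 = 4$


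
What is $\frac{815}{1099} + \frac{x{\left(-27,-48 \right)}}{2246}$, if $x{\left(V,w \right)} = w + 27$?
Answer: $\frac{1807411}{2468354} \approx 0.73223$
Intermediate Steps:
$x{\left(V,w \right)} = 27 + w$
$\frac{815}{1099} + \frac{x{\left(-27,-48 \right)}}{2246} = \frac{815}{1099} + \frac{27 - 48}{2246} = 815 \cdot \frac{1}{1099} - \frac{21}{2246} = \frac{815}{1099} - \frac{21}{2246} = \frac{1807411}{2468354}$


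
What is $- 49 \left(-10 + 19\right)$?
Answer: $-441$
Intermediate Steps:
$- 49 \left(-10 + 19\right) = \left(-49\right) 9 = -441$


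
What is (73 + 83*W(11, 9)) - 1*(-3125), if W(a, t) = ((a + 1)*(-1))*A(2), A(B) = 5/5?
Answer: 2202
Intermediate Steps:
A(B) = 1 (A(B) = 5*(⅕) = 1)
W(a, t) = -1 - a (W(a, t) = ((a + 1)*(-1))*1 = ((1 + a)*(-1))*1 = (-1 - a)*1 = -1 - a)
(73 + 83*W(11, 9)) - 1*(-3125) = (73 + 83*(-1 - 1*11)) - 1*(-3125) = (73 + 83*(-1 - 11)) + 3125 = (73 + 83*(-12)) + 3125 = (73 - 996) + 3125 = -923 + 3125 = 2202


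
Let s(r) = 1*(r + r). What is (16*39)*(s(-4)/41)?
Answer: -4992/41 ≈ -121.76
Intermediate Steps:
s(r) = 2*r (s(r) = 1*(2*r) = 2*r)
(16*39)*(s(-4)/41) = (16*39)*((2*(-4))/41) = 624*(-8*1/41) = 624*(-8/41) = -4992/41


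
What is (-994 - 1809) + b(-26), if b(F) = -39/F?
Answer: -5603/2 ≈ -2801.5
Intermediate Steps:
(-994 - 1809) + b(-26) = (-994 - 1809) - 39/(-26) = -2803 - 39*(-1/26) = -2803 + 3/2 = -5603/2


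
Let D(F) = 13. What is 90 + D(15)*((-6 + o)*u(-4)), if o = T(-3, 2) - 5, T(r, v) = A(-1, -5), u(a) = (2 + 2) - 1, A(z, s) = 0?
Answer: -339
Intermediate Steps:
u(a) = 3 (u(a) = 4 - 1 = 3)
T(r, v) = 0
o = -5 (o = 0 - 5 = -5)
90 + D(15)*((-6 + o)*u(-4)) = 90 + 13*((-6 - 5)*3) = 90 + 13*(-11*3) = 90 + 13*(-33) = 90 - 429 = -339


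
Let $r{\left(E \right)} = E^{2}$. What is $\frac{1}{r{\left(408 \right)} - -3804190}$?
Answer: $\frac{1}{3970654} \approx 2.5185 \cdot 10^{-7}$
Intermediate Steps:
$\frac{1}{r{\left(408 \right)} - -3804190} = \frac{1}{408^{2} - -3804190} = \frac{1}{166464 + 3804190} = \frac{1}{3970654}$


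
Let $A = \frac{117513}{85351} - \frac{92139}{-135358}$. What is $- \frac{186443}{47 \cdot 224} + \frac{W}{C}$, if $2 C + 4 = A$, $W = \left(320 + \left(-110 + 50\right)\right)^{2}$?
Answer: $- \frac{16448473390226888527}{236261818885792} \approx -69620.0$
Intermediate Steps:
$W = 67600$ ($W = \left(320 - 60\right)^{2} = 260^{2} = 67600$)
$A = \frac{23770480443}{11552940658}$ ($A = 117513 \cdot \frac{1}{85351} - - \frac{92139}{135358} = \frac{117513}{85351} + \frac{92139}{135358} = \frac{23770480443}{11552940658} \approx 2.0575$)
$C = - \frac{22441282189}{23105881316}$ ($C = -2 + \frac{1}{2} \cdot \frac{23770480443}{11552940658} = -2 + \frac{23770480443}{23105881316} = - \frac{22441282189}{23105881316} \approx -0.97124$)
$- \frac{186443}{47 \cdot 224} + \frac{W}{C} = - \frac{186443}{47 \cdot 224} + \frac{67600}{- \frac{22441282189}{23105881316}} = - \frac{186443}{10528} + 67600 \left(- \frac{23105881316}{22441282189}\right) = \left(-186443\right) \frac{1}{10528} - \frac{1561957576961600}{22441282189} = - \frac{186443}{10528} - \frac{1561957576961600}{22441282189} = - \frac{16448473390226888527}{236261818885792}$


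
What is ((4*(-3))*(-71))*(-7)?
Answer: -5964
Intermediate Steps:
((4*(-3))*(-71))*(-7) = -12*(-71)*(-7) = 852*(-7) = -5964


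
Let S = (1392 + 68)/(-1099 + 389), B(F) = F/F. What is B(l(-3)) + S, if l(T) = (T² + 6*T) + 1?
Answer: -75/71 ≈ -1.0563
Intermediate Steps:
l(T) = 1 + T² + 6*T
B(F) = 1
S = -146/71 (S = 1460/(-710) = 1460*(-1/710) = -146/71 ≈ -2.0563)
B(l(-3)) + S = 1 - 146/71 = -75/71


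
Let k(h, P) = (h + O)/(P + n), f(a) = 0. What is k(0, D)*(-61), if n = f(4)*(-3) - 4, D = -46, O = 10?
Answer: 61/5 ≈ 12.200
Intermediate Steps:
n = -4 (n = 0*(-3) - 4 = 0 - 4 = -4)
k(h, P) = (10 + h)/(-4 + P) (k(h, P) = (h + 10)/(P - 4) = (10 + h)/(-4 + P))
k(0, D)*(-61) = ((10 + 0)/(-4 - 46))*(-61) = (10/(-50))*(-61) = -1/50*10*(-61) = -⅕*(-61) = 61/5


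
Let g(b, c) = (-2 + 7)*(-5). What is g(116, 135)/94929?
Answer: -25/94929 ≈ -0.00026335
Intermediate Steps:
g(b, c) = -25 (g(b, c) = 5*(-5) = -25)
g(116, 135)/94929 = -25/94929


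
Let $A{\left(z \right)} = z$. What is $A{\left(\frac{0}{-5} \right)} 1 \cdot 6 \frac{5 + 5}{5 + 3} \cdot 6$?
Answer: $0$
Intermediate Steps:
$A{\left(\frac{0}{-5} \right)} 1 \cdot 6 \frac{5 + 5}{5 + 3} \cdot 6 = \frac{0}{-5} \cdot 1 \cdot 6 \frac{5 + 5}{5 + 3} \cdot 6 = 0 \left(- \frac{1}{5}\right) 1 \cdot 6 \cdot \frac{10}{8} \cdot 6 = 0 \cdot 1 \cdot 6 \cdot 10 \cdot \frac{1}{8} \cdot 6 = 0 \cdot 6 \cdot \frac{5}{4} \cdot 6 = 0 \cdot \frac{15}{2} \cdot 6 = 0 \cdot 45 = 0$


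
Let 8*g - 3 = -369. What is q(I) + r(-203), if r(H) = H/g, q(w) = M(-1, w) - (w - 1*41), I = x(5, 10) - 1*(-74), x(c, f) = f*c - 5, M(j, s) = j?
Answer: -13645/183 ≈ -74.563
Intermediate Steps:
g = -183/4 (g = 3/8 + (⅛)*(-369) = 3/8 - 369/8 = -183/4 ≈ -45.750)
x(c, f) = -5 + c*f (x(c, f) = c*f - 5 = -5 + c*f)
I = 119 (I = (-5 + 5*10) - 1*(-74) = (-5 + 50) + 74 = 45 + 74 = 119)
q(w) = 40 - w (q(w) = -1 - (w - 1*41) = -1 - (w - 41) = -1 - (-41 + w) = -1 + (41 - w) = 40 - w)
r(H) = -4*H/183 (r(H) = H/(-183/4) = H*(-4/183) = -4*H/183)
q(I) + r(-203) = (40 - 1*119) - 4/183*(-203) = (40 - 119) + 812/183 = -79 + 812/183 = -13645/183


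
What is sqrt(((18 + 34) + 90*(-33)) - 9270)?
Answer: 2*I*sqrt(3047) ≈ 110.4*I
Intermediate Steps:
sqrt(((18 + 34) + 90*(-33)) - 9270) = sqrt((52 - 2970) - 9270) = sqrt(-2918 - 9270) = sqrt(-12188) = 2*I*sqrt(3047)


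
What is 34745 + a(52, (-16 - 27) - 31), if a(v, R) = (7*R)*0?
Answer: 34745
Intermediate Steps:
a(v, R) = 0
34745 + a(52, (-16 - 27) - 31) = 34745 + 0 = 34745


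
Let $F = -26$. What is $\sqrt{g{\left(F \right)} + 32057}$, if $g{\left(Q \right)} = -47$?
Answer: $\sqrt{32010} \approx 178.91$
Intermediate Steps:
$\sqrt{g{\left(F \right)} + 32057} = \sqrt{-47 + 32057} = \sqrt{32010}$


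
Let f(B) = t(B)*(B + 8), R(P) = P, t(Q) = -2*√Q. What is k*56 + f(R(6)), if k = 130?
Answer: 7280 - 28*√6 ≈ 7211.4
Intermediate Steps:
f(B) = -2*√B*(8 + B) (f(B) = (-2*√B)*(B + 8) = (-2*√B)*(8 + B) = -2*√B*(8 + B))
k*56 + f(R(6)) = 130*56 + 2*√6*(-8 - 1*6) = 7280 + 2*√6*(-8 - 6) = 7280 + 2*√6*(-14) = 7280 - 28*√6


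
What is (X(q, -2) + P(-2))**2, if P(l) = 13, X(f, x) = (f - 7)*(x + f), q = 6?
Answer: 81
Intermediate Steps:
X(f, x) = (-7 + f)*(f + x)
(X(q, -2) + P(-2))**2 = ((6**2 - 7*6 - 7*(-2) + 6*(-2)) + 13)**2 = ((36 - 42 + 14 - 12) + 13)**2 = (-4 + 13)**2 = 9**2 = 81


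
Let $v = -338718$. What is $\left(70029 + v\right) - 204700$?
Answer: $-473389$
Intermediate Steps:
$\left(70029 + v\right) - 204700 = \left(70029 - 338718\right) - 204700 = -268689 - 204700 = -473389$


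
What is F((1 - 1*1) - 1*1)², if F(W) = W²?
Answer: 1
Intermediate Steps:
F((1 - 1*1) - 1*1)² = (((1 - 1*1) - 1*1)²)² = (((1 - 1) - 1)²)² = ((0 - 1)²)² = ((-1)²)² = 1² = 1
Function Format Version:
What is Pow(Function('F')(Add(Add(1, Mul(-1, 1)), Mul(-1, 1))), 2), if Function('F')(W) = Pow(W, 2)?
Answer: 1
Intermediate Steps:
Pow(Function('F')(Add(Add(1, Mul(-1, 1)), Mul(-1, 1))), 2) = Pow(Pow(Add(Add(1, Mul(-1, 1)), Mul(-1, 1)), 2), 2) = Pow(Pow(Add(Add(1, -1), -1), 2), 2) = Pow(Pow(Add(0, -1), 2), 2) = Pow(Pow(-1, 2), 2) = Pow(1, 2) = 1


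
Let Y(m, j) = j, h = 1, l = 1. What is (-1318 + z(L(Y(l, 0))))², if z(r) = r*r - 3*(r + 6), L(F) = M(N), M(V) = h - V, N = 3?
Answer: 1758276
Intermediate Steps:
M(V) = 1 - V
L(F) = -2 (L(F) = 1 - 1*3 = 1 - 3 = -2)
z(r) = -18 + r² - 3*r (z(r) = r² - 3*(6 + r) = r² + (-18 - 3*r) = -18 + r² - 3*r)
(-1318 + z(L(Y(l, 0))))² = (-1318 + (-18 + (-2)² - 3*(-2)))² = (-1318 + (-18 + 4 + 6))² = (-1318 - 8)² = (-1326)² = 1758276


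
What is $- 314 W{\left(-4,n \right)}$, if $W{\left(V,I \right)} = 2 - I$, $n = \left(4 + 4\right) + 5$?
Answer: $3454$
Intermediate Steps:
$n = 13$ ($n = 8 + 5 = 13$)
$- 314 W{\left(-4,n \right)} = - 314 \left(2 - 13\right) = \left(-314\right) \left(-11\right) = 3454$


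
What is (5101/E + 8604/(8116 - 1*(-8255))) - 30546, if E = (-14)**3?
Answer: -152472004911/4991336 ≈ -30547.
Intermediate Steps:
E = -2744
(5101/E + 8604/(8116 - 1*(-8255))) - 30546 = (5101/(-2744) + 8604/(8116 - 1*(-8255))) - 30546 = (5101*(-1/2744) + 8604/(8116 + 8255)) - 30546 = (-5101/2744 + 8604/16371) - 30546 = (-5101/2744 + 8604*(1/16371)) - 30546 = (-5101/2744 + 956/1819) - 30546 = -6655455/4991336 - 30546 = -152472004911/4991336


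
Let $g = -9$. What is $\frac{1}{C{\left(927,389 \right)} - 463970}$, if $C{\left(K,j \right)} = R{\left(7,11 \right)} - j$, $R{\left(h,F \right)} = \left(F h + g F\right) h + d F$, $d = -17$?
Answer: $- \frac{1}{464700} \approx -2.1519 \cdot 10^{-6}$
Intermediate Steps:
$R{\left(h,F \right)} = - 17 F + h \left(- 9 F + F h\right)$ ($R{\left(h,F \right)} = \left(F h - 9 F\right) h - 17 F = \left(- 9 F + F h\right) h - 17 F = h \left(- 9 F + F h\right) - 17 F = - 17 F + h \left(- 9 F + F h\right)$)
$C{\left(K,j \right)} = -341 - j$ ($C{\left(K,j \right)} = 11 \left(-17 + 7^{2} - 63\right) - j = 11 \left(-17 + 49 - 63\right) - j = 11 \left(-31\right) - j = -341 - j$)
$\frac{1}{C{\left(927,389 \right)} - 463970} = \frac{1}{\left(-341 - 389\right) - 463970} = \frac{1}{-730 - 463970} = \frac{1}{-464700} = - \frac{1}{464700}$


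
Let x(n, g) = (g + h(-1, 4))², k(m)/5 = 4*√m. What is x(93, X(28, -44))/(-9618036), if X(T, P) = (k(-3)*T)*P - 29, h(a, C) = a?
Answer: 151782325/801503 - 123200*I*√3/801503 ≈ 189.37 - 0.26624*I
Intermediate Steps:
k(m) = 20*√m (k(m) = 5*(4*√m) = 20*√m)
X(T, P) = -29 + 20*I*P*T*√3 (X(T, P) = ((20*√(-3))*T)*P - 29 = ((20*(I*√3))*T)*P - 29 = ((20*I*√3)*T)*P - 29 = (20*I*T*√3)*P - 29 = 20*I*P*T*√3 - 29 = -29 + 20*I*P*T*√3)
x(n, g) = (-1 + g)² (x(n, g) = (g - 1)² = (-1 + g)²)
x(93, X(28, -44))/(-9618036) = (-1 + (-29 + 20*I*(-44)*28*√3))²/(-9618036) = (-1 + (-29 - 24640*I*√3))²*(-1/9618036) = (-30 - 24640*I*√3)²*(-1/9618036) = -(-30 - 24640*I*√3)²/9618036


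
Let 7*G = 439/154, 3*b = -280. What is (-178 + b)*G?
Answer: -16243/147 ≈ -110.50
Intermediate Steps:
b = -280/3 (b = (⅓)*(-280) = -280/3 ≈ -93.333)
G = 439/1078 (G = (439/154)/7 = (439*(1/154))/7 = (⅐)*(439/154) = 439/1078 ≈ 0.40724)
(-178 + b)*G = (-178 - 280/3)*(439/1078) = -814/3*439/1078 = -16243/147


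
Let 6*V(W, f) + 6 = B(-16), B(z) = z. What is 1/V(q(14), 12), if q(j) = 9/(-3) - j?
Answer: -3/11 ≈ -0.27273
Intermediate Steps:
q(j) = -3 - j (q(j) = 9*(-⅓) - j = -3 - j)
V(W, f) = -11/3 (V(W, f) = -1 + (⅙)*(-16) = -1 - 8/3 = -11/3)
1/V(q(14), 12) = 1/(-11/3) = -3/11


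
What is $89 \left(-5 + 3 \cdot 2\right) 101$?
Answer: $8989$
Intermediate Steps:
$89 \left(-5 + 3 \cdot 2\right) 101 = 89 \left(-5 + 6\right) 101 = 89 \cdot 1 \cdot 101 = 89 \cdot 101 = 8989$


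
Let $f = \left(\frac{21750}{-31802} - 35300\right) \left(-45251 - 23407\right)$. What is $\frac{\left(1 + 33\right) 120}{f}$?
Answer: $\frac{2162536}{1284628198105} \approx 1.6834 \cdot 10^{-6}$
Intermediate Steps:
$f = \frac{38538845943150}{15901}$ ($f = \left(21750 \left(- \frac{1}{31802}\right) - 35300\right) \left(-68658\right) = \left(- \frac{10875}{15901} - 35300\right) \left(-68658\right) = \left(- \frac{561316175}{15901}\right) \left(-68658\right) = \frac{38538845943150}{15901} \approx 2.4237 \cdot 10^{9}$)
$\frac{\left(1 + 33\right) 120}{f} = \frac{\left(1 + 33\right) 120}{\frac{38538845943150}{15901}} = 34 \cdot 120 \cdot \frac{15901}{38538845943150} = 4080 \cdot \frac{15901}{38538845943150} = \frac{2162536}{1284628198105}$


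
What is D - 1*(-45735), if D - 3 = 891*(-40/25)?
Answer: 221562/5 ≈ 44312.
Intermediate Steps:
D = -7113/5 (D = 3 + 891*(-40/25) = 3 + 891*(-40*1/25) = 3 + 891*(-8/5) = 3 - 7128/5 = -7113/5 ≈ -1422.6)
D - 1*(-45735) = -7113/5 - 1*(-45735) = -7113/5 + 45735 = 221562/5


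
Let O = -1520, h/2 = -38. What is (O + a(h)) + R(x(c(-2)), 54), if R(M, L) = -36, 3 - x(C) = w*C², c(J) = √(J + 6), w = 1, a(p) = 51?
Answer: -1505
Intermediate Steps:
h = -76 (h = 2*(-38) = -76)
c(J) = √(6 + J)
x(C) = 3 - C²
(O + a(h)) + R(x(c(-2)), 54) = (-1520 + 51) - 36 = -1469 - 36 = -1505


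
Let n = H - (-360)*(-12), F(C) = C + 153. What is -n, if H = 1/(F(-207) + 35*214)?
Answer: 32123519/7436 ≈ 4320.0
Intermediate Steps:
F(C) = 153 + C
H = 1/7436 (H = 1/((153 - 207) + 35*214) = 1/(-54 + 7490) = 1/7436 ≈ 0.00013448)
n = -32123519/7436 (n = 1/7436 - (-360)*(-12) = 1/7436 - 1*4320 = 1/7436 - 4320 = -32123519/7436 ≈ -4320.0)
-n = -1*(-32123519/7436) = 32123519/7436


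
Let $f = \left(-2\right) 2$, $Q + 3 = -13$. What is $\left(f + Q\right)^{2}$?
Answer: $400$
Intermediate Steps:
$Q = -16$ ($Q = -3 - 13 = -16$)
$f = -4$
$\left(f + Q\right)^{2} = \left(-4 - 16\right)^{2} = \left(-20\right)^{2} = 400$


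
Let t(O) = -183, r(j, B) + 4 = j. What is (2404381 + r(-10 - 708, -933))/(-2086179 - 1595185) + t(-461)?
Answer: -676093271/3681364 ≈ -183.65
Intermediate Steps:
r(j, B) = -4 + j
(2404381 + r(-10 - 708, -933))/(-2086179 - 1595185) + t(-461) = (2404381 + (-4 + (-10 - 708)))/(-2086179 - 1595185) - 183 = (2404381 + (-4 - 718))/(-3681364) - 183 = (2404381 - 722)*(-1/3681364) - 183 = 2403659*(-1/3681364) - 183 = -2403659/3681364 - 183 = -676093271/3681364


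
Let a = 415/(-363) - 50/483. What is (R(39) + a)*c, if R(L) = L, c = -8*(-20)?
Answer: 353025920/58443 ≈ 6040.5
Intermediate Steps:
c = 160
a = -72865/58443 (a = 415*(-1/363) - 50*1/483 = -415/363 - 50/483 = -72865/58443 ≈ -1.2468)
(R(39) + a)*c = (39 - 72865/58443)*160 = (2206412/58443)*160 = 353025920/58443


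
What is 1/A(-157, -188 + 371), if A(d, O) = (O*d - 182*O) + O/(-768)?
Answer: -256/15881533 ≈ -1.6119e-5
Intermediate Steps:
A(d, O) = -139777*O/768 + O*d (A(d, O) = (-182*O + O*d) + O*(-1/768) = (-182*O + O*d) - O/768 = -139777*O/768 + O*d)
1/A(-157, -188 + 371) = 1/((-188 + 371)*(-139777 + 768*(-157))/768) = 1/((1/768)*183*(-139777 - 120576)) = 1/((1/768)*183*(-260353)) = 1/(-15881533/256) = -256/15881533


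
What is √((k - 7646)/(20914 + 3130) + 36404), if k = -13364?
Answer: 81*√801903466/12022 ≈ 190.80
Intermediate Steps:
√((k - 7646)/(20914 + 3130) + 36404) = √((-13364 - 7646)/(20914 + 3130) + 36404) = √(-21010/24044 + 36404) = √(-21010*1/24044 + 36404) = √(-10505/12022 + 36404) = √(437638383/12022) = 81*√801903466/12022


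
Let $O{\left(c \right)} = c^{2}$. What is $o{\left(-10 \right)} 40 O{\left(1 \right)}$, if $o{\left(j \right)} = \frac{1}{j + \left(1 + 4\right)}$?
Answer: $-8$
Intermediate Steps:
$o{\left(j \right)} = \frac{1}{5 + j}$ ($o{\left(j \right)} = \frac{1}{j + 5} = \frac{1}{5 + j}$)
$o{\left(-10 \right)} 40 O{\left(1 \right)} = \frac{1}{5 - 10} \cdot 40 \cdot 1^{2} = \frac{1}{-5} \cdot 40 \cdot 1 = \left(- \frac{1}{5}\right) 40 \cdot 1 = \left(-8\right) 1 = -8$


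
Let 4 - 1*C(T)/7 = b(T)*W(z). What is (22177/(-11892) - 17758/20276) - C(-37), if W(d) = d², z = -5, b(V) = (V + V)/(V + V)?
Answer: 8696030809/60280548 ≈ 144.26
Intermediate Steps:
b(V) = 1 (b(V) = (2*V)/((2*V)) = (2*V)*(1/(2*V)) = 1)
C(T) = -147 (C(T) = 28 - 7*(-5)² = 28 - 7*25 = 28 - 175 = -147)
(22177/(-11892) - 17758/20276) - C(-37) = (22177/(-11892) - 17758/20276) - 1*(-147) = (22177*(-1/11892) - 17758*1/20276) + 147 = (-22177/11892 - 8879/10138) + 147 = -165209747/60280548 + 147 = 8696030809/60280548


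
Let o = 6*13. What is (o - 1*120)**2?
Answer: 1764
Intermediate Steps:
o = 78
(o - 1*120)**2 = (78 - 1*120)**2 = (78 - 120)**2 = (-42)**2 = 1764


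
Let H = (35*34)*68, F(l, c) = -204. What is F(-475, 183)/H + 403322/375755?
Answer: 95765183/89429690 ≈ 1.0708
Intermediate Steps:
H = 80920 (H = 1190*68 = 80920)
F(-475, 183)/H + 403322/375755 = -204/80920 + 403322/375755 = -204*1/80920 + 403322*(1/375755) = -3/1190 + 403322/375755 = 95765183/89429690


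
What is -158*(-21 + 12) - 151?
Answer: 1271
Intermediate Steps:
-158*(-21 + 12) - 151 = -158*(-9) - 151 = 1422 - 151 = 1271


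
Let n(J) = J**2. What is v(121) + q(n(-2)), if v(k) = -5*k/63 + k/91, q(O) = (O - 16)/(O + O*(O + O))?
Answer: -1007/117 ≈ -8.6068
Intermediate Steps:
q(O) = (-16 + O)/(O + 2*O**2) (q(O) = (-16 + O)/(O + O*(2*O)) = (-16 + O)/(O + 2*O**2))
v(k) = -8*k/117 (v(k) = -5*k/63 + k*(1/91) = -5*k/63 + k/91 = -8*k/117)
v(121) + q(n(-2)) = -8/117*121 + (-16 + (-2)**2)/(((-2)**2)*(1 + 2*(-2)**2)) = -968/117 + (-16 + 4)/(4*(1 + 2*4)) = -968/117 + (1/4)*(-12)/(1 + 8) = -968/117 + (1/4)*(-12)/9 = -968/117 + (1/4)*(1/9)*(-12) = -968/117 - 1/3 = -1007/117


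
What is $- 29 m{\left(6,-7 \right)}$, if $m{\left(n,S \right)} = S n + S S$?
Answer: $-203$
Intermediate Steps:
$m{\left(n,S \right)} = S^{2} + S n$ ($m{\left(n,S \right)} = S n + S^{2} = S^{2} + S n$)
$- 29 m{\left(6,-7 \right)} = - 29 \left(- 7 \left(-7 + 6\right)\right) = - 29 \left(\left(-7\right) \left(-1\right)\right) = \left(-29\right) 7 = -203$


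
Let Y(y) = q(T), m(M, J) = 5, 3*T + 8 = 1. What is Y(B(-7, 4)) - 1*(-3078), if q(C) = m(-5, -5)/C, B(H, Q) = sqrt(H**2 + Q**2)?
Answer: 21531/7 ≈ 3075.9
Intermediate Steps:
T = -7/3 (T = -8/3 + (1/3)*1 = -8/3 + 1/3 = -7/3 ≈ -2.3333)
q(C) = 5/C
Y(y) = -15/7 (Y(y) = 5/(-7/3) = 5*(-3/7) = -15/7)
Y(B(-7, 4)) - 1*(-3078) = -15/7 - 1*(-3078) = -15/7 + 3078 = 21531/7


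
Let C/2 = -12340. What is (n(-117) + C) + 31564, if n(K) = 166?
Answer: 7050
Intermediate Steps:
C = -24680 (C = 2*(-12340) = -24680)
(n(-117) + C) + 31564 = (166 - 24680) + 31564 = -24514 + 31564 = 7050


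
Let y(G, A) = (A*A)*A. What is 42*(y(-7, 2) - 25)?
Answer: -714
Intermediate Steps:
y(G, A) = A**3 (y(G, A) = A**2*A = A**3)
42*(y(-7, 2) - 25) = 42*(2**3 - 25) = 42*(8 - 25) = 42*(-17) = -714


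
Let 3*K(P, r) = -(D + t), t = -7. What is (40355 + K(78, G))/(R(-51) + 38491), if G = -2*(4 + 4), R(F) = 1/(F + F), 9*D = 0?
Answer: 4116448/3926081 ≈ 1.0485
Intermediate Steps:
D = 0 (D = (⅑)*0 = 0)
R(F) = 1/(2*F)
G = -16 (G = -2*8 = -16)
K(P, r) = 7/3 (K(P, r) = (-(0 - 7))/3 = (-1*(-7))/3 = (⅓)*7 = 7/3)
(40355 + K(78, G))/(R(-51) + 38491) = (40355 + 7/3)/((½)/(-51) + 38491) = 121072/(3*((½)*(-1/51) + 38491)) = 121072/(3*(-1/102 + 38491)) = 121072/(3*(3926081/102)) = (121072/3)*(102/3926081) = 4116448/3926081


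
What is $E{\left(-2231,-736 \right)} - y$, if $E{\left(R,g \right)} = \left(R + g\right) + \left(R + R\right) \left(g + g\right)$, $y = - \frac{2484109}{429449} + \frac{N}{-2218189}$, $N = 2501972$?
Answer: $\frac{6253911736007739546}{952599047861} \approx 6.5651 \cdot 10^{6}$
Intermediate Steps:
$y = - \frac{6584692632029}{952599047861}$ ($y = - \frac{2484109}{429449} + \frac{2501972}{-2218189} = \left(-2484109\right) \frac{1}{429449} + 2501972 \left(- \frac{1}{2218189}\right) = - \frac{2484109}{429449} - \frac{2501972}{2218189} = - \frac{6584692632029}{952599047861} \approx -6.9123$)
$E{\left(R,g \right)} = R + g + 4 R g$ ($E{\left(R,g \right)} = \left(R + g\right) + 2 R 2 g = \left(R + g\right) + 4 R g = R + g + 4 R g$)
$E{\left(-2231,-736 \right)} - y = \left(-2231 - 736 + 4 \left(-2231\right) \left(-736\right)\right) - - \frac{6584692632029}{952599047861} = \left(-2231 - 736 + 6568064\right) + \frac{6584692632029}{952599047861} = 6565097 + \frac{6584692632029}{952599047861} = \frac{6253911736007739546}{952599047861}$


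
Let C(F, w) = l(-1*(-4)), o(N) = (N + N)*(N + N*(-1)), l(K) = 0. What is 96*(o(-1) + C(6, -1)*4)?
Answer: 0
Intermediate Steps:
o(N) = 0 (o(N) = (2*N)*(N - N) = (2*N)*0 = 0)
C(F, w) = 0
96*(o(-1) + C(6, -1)*4) = 96*(0 + 0*4) = 96*(0 + 0) = 96*0 = 0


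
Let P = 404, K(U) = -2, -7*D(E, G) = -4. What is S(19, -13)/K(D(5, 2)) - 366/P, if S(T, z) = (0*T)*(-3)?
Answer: -183/202 ≈ -0.90594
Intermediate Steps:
D(E, G) = 4/7 (D(E, G) = -⅐*(-4) = 4/7)
S(T, z) = 0 (S(T, z) = 0*(-3) = 0)
S(19, -13)/K(D(5, 2)) - 366/P = 0/(-2) - 366/404 = 0*(-½) - 366*1/404 = 0 - 183/202 = -183/202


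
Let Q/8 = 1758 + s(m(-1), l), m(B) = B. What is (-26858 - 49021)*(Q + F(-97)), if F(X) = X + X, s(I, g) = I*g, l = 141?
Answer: -966850218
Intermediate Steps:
F(X) = 2*X
Q = 12936 (Q = 8*(1758 - 1*141) = 8*(1758 - 141) = 8*1617 = 12936)
(-26858 - 49021)*(Q + F(-97)) = (-26858 - 49021)*(12936 + 2*(-97)) = -75879*(12936 - 194) = -75879*12742 = -966850218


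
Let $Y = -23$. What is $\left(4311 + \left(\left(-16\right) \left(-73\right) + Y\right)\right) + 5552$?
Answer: $11008$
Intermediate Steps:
$\left(4311 + \left(\left(-16\right) \left(-73\right) + Y\right)\right) + 5552 = \left(4311 - -1145\right) + 5552 = \left(4311 + \left(1168 - 23\right)\right) + 5552 = \left(4311 + 1145\right) + 5552 = 5456 + 5552 = 11008$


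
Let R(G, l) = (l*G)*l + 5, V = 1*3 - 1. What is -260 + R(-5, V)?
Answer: -275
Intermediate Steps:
V = 2 (V = 3 - 1 = 2)
R(G, l) = 5 + G*l² (R(G, l) = (G*l)*l + 5 = G*l² + 5 = 5 + G*l²)
-260 + R(-5, V) = -260 + (5 - 5*2²) = -260 + (5 - 5*4) = -260 + (5 - 20) = -260 - 15 = -275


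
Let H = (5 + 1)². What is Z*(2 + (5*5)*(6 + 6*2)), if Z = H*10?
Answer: 162720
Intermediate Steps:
H = 36 (H = 6² = 36)
Z = 360 (Z = 36*10 = 360)
Z*(2 + (5*5)*(6 + 6*2)) = 360*(2 + (5*5)*(6 + 6*2)) = 360*(2 + 25*(6 + 12)) = 360*(2 + 25*18) = 360*(2 + 450) = 360*452 = 162720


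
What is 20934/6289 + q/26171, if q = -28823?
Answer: 366595867/164589419 ≈ 2.2273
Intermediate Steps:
20934/6289 + q/26171 = 20934/6289 - 28823/26171 = 366595867/164589419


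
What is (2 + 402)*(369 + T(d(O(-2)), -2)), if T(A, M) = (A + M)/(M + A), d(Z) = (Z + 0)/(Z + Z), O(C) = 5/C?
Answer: 149480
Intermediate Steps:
d(Z) = ½ (d(Z) = Z/((2*Z)) = Z*(1/(2*Z)) = ½)
T(A, M) = 1 (T(A, M) = (A + M)/(A + M) = 1)
(2 + 402)*(369 + T(d(O(-2)), -2)) = (2 + 402)*(369 + 1) = 404*370 = 149480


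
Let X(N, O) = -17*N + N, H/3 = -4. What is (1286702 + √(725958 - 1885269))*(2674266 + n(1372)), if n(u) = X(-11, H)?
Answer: 3441209870284 + 2674442*I*√1159311 ≈ 3.4412e+12 + 2.8796e+9*I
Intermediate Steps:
H = -12 (H = 3*(-4) = -12)
X(N, O) = -16*N
n(u) = 176 (n(u) = -16*(-11) = 176)
(1286702 + √(725958 - 1885269))*(2674266 + n(1372)) = (1286702 + √(725958 - 1885269))*(2674266 + 176) = (1286702 + √(-1159311))*2674442 = (1286702 + I*√1159311)*2674442 = 3441209870284 + 2674442*I*√1159311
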